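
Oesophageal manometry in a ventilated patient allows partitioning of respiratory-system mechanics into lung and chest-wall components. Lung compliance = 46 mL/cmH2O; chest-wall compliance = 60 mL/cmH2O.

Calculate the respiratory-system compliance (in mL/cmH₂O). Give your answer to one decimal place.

Lung and chest wall are elastances in series: 1/Crs = 1/CL + 1/Ccw.
1/Crs = 1/46 + 1/60 = 0.03841.
Crs = 26.035 mL/cmH2O.

26.0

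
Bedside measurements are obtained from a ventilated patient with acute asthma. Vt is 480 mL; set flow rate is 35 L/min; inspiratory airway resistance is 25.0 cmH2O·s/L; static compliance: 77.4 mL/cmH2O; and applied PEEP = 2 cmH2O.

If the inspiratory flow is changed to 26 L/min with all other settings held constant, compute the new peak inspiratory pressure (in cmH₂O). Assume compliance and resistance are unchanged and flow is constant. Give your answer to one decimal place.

19.0

Flow: 35 L/min ÷ 60 = 0.5833 L/s.
New flow: 26 L/min ÷ 60 = 0.4333 L/s.
PIP = Vt/C + R·V̇ + PEEP (constant-flow equation of motion).
Only the resistive term changes: ΔPIP = R × ΔV̇ = 25.0 × (0.4333 − 0.5833) = 25.0 × -0.15 = -3.75 cmH2O.
Original PIP = 480/77.4 + 25.0×0.5833 + 2 = 22.784 cmH2O; new PIP = 22.784 + (-3.75) = 19.034 cmH2O.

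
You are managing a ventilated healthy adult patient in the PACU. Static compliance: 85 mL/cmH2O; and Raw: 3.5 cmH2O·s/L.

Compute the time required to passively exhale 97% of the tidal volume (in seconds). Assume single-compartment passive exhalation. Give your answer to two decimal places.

1.04

τ = R × C = 3.5 × 85 mL/cmH2O = 3.5 × 0.085 L/cmH2O = 0.2975 s.
Exhaled fraction f = 1 − e^(−t/τ) → t = −τ·ln(1 − f) = −0.2975·ln(0.03) = 1.043 s.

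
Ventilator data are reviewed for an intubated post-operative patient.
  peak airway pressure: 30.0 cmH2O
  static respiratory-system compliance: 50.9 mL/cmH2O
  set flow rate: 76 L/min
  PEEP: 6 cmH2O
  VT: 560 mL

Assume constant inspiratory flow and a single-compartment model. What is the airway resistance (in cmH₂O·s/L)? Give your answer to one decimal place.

Flow: 76 L/min ÷ 60 = 1.2667 L/s.
Equation of motion (constant flow): PIP = Vt/C + R·V̇ + PEEP.
R·V̇ = PIP − Vt/C − PEEP = 30.0 − 560/50.9 − 6 = 30.0 − 11.002 − 6 = 12.998 cmH2O.
R = 12.998 / 1.2667 = 10.261 cmH2O·s/L.

10.3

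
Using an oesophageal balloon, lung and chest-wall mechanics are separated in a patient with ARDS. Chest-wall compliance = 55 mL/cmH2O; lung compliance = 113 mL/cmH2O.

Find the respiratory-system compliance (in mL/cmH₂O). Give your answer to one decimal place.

37.0

Lung and chest wall are elastances in series: 1/Crs = 1/CL + 1/Ccw.
1/Crs = 1/113 + 1/55 = 0.02703.
Crs = 36.996 mL/cmH2O.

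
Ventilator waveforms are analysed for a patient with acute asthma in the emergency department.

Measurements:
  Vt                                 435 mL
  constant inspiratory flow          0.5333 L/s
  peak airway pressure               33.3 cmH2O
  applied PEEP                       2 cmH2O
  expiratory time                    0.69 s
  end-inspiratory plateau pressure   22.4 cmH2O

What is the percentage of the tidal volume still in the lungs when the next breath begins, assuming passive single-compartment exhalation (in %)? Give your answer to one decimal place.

R = (PIP − Pplat)/V̇ = (33.3 − 22.4) / 0.5333 = 10.9/0.5333 = 20.439 cmH2O·s/L.
C = Vt/(Pplat − PEEP) = 435.0 / (22.4 − 2) = 435.0/20.4 = 21.324 mL/cmH2O.
τ = R × C = 20.439 × 0.02132 L/cmH2O = 0.4358 s.
Fraction remaining at end-expiration = e^(−Te/τ) = e^(−0.69/0.4358) = 0.2053 → 20.53%.

20.5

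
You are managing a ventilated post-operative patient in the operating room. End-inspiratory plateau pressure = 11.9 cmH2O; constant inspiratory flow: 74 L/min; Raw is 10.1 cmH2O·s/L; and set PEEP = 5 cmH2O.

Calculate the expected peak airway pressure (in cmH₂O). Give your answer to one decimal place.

Flow: 74 L/min ÷ 60 = 1.2333 L/s.
PIP = Pplat + Raw × flow = 11.9 + 10.1 × 1.2333 = 11.9 + 12.456 = 24.356 cmH2O.

24.4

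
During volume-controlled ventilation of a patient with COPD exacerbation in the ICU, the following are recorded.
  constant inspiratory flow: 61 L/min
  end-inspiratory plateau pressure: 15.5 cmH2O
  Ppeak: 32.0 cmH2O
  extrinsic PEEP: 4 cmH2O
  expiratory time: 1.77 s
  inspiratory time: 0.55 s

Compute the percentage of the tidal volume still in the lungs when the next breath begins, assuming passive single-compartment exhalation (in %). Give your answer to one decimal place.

10.6

Flow: 61 L/min ÷ 60 = 1.0167 L/s.
Vt = flow × Ti = 1.0167 L/s × 0.55 s × 1000 mL/L = 559.19 mL.
R = (PIP − Pplat)/V̇ = (32.0 − 15.5) / 1.0167 = 16.5/1.0167 = 16.229 cmH2O·s/L.
C = Vt/(Pplat − PEEP) = 559.19 / (15.5 − 4) = 559.19/11.5 = 48.625 mL/cmH2O.
τ = R × C = 16.229 × 0.04863 L/cmH2O = 0.7892 s.
Fraction remaining at end-expiration = e^(−Te/τ) = e^(−1.77/0.7892) = 0.1062 → 10.62%.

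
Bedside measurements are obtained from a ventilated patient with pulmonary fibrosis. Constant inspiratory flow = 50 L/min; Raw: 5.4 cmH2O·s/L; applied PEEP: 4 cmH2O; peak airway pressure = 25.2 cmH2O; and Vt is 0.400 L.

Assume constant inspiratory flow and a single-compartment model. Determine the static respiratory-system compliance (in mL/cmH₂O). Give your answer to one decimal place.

24.0

Flow: 50 L/min ÷ 60 = 0.8333 L/s.
Equation of motion (constant flow): PIP = Vt/C + R·V̇ + PEEP.
Vt/C = PIP − R·V̇ − PEEP = 25.2 − 5.4×0.8333 − 4 = 25.2 − 4.5 − 4 = 16.7 cmH2O.
C = Vt / 16.7 = 400 / 16.7 = 23.952 mL/cmH2O.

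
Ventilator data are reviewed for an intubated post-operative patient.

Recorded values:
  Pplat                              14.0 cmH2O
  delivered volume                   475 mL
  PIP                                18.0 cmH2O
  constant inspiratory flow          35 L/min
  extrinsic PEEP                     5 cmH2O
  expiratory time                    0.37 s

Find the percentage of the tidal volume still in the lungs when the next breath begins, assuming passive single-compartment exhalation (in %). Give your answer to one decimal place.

Flow: 35 L/min ÷ 60 = 0.5833 L/s.
R = (PIP − Pplat)/V̇ = (18.0 − 14.0) / 0.5833 = 4.0/0.5833 = 6.858 cmH2O·s/L.
C = Vt/(Pplat − PEEP) = 475.0 / (14.0 − 5) = 475.0/9.0 = 52.778 mL/cmH2O.
τ = R × C = 6.858 × 0.05278 L/cmH2O = 0.362 s.
Fraction remaining at end-expiration = e^(−Te/τ) = e^(−0.37/0.362) = 0.3598 → 35.98%.

36.0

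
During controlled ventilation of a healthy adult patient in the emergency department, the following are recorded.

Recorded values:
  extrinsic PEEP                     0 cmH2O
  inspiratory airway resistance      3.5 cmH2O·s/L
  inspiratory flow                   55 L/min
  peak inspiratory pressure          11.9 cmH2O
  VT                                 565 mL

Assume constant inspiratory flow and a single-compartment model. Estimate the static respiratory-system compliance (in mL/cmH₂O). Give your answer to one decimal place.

65.0

Flow: 55 L/min ÷ 60 = 0.9167 L/s.
Equation of motion (constant flow): PIP = Vt/C + R·V̇ + PEEP.
Vt/C = PIP − R·V̇ − PEEP = 11.9 − 3.5×0.9167 − 0 = 11.9 − 3.208 − 0 = 8.692 cmH2O.
C = Vt / 8.692 = 565 / 8.692 = 65.002 mL/cmH2O.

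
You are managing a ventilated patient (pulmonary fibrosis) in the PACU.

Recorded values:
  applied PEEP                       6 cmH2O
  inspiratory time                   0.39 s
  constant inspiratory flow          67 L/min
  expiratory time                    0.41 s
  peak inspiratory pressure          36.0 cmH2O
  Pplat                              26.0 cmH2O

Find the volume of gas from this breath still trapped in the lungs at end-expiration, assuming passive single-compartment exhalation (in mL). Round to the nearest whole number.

53

Flow: 67 L/min ÷ 60 = 1.1167 L/s.
Vt = flow × Ti = 1.1167 L/s × 0.39 s × 1000 mL/L = 435.51 mL.
R = (PIP − Pplat)/V̇ = (36.0 − 26.0) / 1.1167 = 10.0/1.1167 = 8.955 cmH2O·s/L.
C = Vt/(Pplat − PEEP) = 435.51 / (26.0 − 6) = 435.51/20.0 = 21.776 mL/cmH2O.
τ = R × C = 8.955 × 0.02178 L/cmH2O = 0.195 s.
Fraction remaining = e^(−Te/τ) = e^(−0.41/0.195) = 0.1221.
Trapped volume = 435.51 × 0.1221 = 53.176 mL.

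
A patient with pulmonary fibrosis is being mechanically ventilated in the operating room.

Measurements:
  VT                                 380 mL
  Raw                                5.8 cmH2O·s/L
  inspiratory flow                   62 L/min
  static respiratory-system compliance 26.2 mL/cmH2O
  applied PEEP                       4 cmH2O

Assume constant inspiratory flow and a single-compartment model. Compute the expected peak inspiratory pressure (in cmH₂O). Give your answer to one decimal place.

24.5

Flow: 62 L/min ÷ 60 = 1.0333 L/s.
Equation of motion (constant flow): PIP = Vt/C + R·V̇ + PEEP.
PIP = 380/26.2 + 5.8×1.0333 + 4 = 14.504 + 5.993 + 4 = 24.497 cmH2O.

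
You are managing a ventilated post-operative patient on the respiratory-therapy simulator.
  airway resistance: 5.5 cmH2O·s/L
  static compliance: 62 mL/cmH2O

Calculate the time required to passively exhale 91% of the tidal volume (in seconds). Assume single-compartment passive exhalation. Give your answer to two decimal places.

τ = R × C = 5.5 × 62 mL/cmH2O = 5.5 × 0.062 L/cmH2O = 0.341 s.
Exhaled fraction f = 1 − e^(−t/τ) → t = −τ·ln(1 − f) = −0.341·ln(0.09) = 0.8211 s.

0.82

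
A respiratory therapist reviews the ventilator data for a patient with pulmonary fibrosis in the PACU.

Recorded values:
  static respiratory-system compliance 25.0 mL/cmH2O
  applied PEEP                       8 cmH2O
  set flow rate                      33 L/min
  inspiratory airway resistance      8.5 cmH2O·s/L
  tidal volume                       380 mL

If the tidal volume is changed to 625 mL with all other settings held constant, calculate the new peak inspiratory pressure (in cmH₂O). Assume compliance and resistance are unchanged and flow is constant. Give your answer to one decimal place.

37.7

Flow: 33 L/min ÷ 60 = 0.55 L/s.
PIP = Vt/C + R·V̇ + PEEP (constant-flow equation of motion).
Only the elastic term changes: ΔPIP = ΔVt / C = (625 − 380) / 25.0 = 9.8 cmH2O.
Original PIP = 380/25.0 + 8.5×0.55 + 8 = 27.875 cmH2O; new PIP = 27.875 + (9.8) = 37.675 cmH2O.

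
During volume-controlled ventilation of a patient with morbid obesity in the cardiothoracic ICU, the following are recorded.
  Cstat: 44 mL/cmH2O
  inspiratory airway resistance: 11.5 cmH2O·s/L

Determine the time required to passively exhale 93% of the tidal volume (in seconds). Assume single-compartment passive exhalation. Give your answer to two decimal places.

τ = R × C = 11.5 × 44 mL/cmH2O = 11.5 × 0.044 L/cmH2O = 0.506 s.
Exhaled fraction f = 1 − e^(−t/τ) → t = −τ·ln(1 − f) = −0.506·ln(0.07) = 1.346 s.

1.35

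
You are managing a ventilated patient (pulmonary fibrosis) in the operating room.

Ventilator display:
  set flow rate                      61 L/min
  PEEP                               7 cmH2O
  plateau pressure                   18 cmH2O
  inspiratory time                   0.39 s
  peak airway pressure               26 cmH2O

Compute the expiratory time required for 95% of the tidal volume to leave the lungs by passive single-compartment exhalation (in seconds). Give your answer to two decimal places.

0.85

Flow: 61 L/min ÷ 60 = 1.0167 L/s.
Vt = flow × Ti = 1.0167 L/s × 0.39 s × 1000 mL/L = 396.51 mL.
R = (PIP − Pplat)/V̇ = (26 − 18) / 1.0167 = 8.0/1.0167 = 7.869 cmH2O·s/L.
C = Vt/(Pplat − PEEP) = 396.51 / (18 − 7) = 396.51/11.0 = 36.046 mL/cmH2O.
τ = R × C = 7.869 × 0.03605 L/cmH2O = 0.2837 s.
t = −τ·ln(1 − 0.95) = −0.2837·ln(0.05) = 0.8499 s.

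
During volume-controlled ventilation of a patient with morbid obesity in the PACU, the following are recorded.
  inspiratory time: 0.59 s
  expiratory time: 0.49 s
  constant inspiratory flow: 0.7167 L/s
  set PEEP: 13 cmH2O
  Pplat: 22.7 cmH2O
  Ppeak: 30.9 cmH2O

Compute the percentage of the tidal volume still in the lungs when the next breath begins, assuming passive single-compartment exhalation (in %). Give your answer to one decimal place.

Vt = flow × Ti = 0.7167 L/s × 0.59 s × 1000 mL/L = 422.85 mL.
R = (PIP − Pplat)/V̇ = (30.9 − 22.7) / 0.7167 = 8.2/0.7167 = 11.441 cmH2O·s/L.
C = Vt/(Pplat − PEEP) = 422.85 / (22.7 − 13) = 422.85/9.7 = 43.593 mL/cmH2O.
τ = R × C = 11.441 × 0.04359 L/cmH2O = 0.4987 s.
Fraction remaining at end-expiration = e^(−Te/τ) = e^(−0.49/0.4987) = 0.3744 → 37.44%.

37.4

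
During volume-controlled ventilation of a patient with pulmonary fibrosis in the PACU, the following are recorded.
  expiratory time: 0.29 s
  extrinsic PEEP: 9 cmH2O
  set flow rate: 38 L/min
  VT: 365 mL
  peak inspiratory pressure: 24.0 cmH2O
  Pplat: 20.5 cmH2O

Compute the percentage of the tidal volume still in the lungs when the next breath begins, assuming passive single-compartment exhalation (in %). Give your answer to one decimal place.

Flow: 38 L/min ÷ 60 = 0.6333 L/s.
R = (PIP − Pplat)/V̇ = (24.0 − 20.5) / 0.6333 = 3.5/0.6333 = 5.527 cmH2O·s/L.
C = Vt/(Pplat − PEEP) = 365.0 / (20.5 − 9) = 365.0/11.5 = 31.739 mL/cmH2O.
τ = R × C = 5.527 × 0.03174 L/cmH2O = 0.1754 s.
Fraction remaining at end-expiration = e^(−Te/τ) = e^(−0.29/0.1754) = 0.1914 → 19.14%.

19.1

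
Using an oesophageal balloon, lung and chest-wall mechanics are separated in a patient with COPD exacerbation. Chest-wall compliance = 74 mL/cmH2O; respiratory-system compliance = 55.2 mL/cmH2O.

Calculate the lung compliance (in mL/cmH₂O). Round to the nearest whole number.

1/CL = 1/Crs − 1/Ccw.
1/CL = 1/55.2 − 1/74 = 0.004602.
CL = 217.3 mL/cmH2O.

217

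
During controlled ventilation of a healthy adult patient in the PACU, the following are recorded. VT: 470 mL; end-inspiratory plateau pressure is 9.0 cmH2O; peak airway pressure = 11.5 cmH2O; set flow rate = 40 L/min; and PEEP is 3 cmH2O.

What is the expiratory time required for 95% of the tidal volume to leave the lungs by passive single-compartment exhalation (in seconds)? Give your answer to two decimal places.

0.88

Flow: 40 L/min ÷ 60 = 0.6667 L/s.
R = (PIP − Pplat)/V̇ = (11.5 − 9.0) / 0.6667 = 2.5/0.6667 = 3.75 cmH2O·s/L.
C = Vt/(Pplat − PEEP) = 470.0 / (9.0 − 3) = 470.0/6.0 = 78.333 mL/cmH2O.
τ = R × C = 3.75 × 0.07833 L/cmH2O = 0.2937 s.
t = −τ·ln(1 − 0.95) = −0.2937·ln(0.05) = 0.8798 s.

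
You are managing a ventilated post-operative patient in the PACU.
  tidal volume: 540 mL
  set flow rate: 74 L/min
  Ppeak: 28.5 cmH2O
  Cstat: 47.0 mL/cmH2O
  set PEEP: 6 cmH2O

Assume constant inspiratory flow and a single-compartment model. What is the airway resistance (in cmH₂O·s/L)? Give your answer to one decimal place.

8.9

Flow: 74 L/min ÷ 60 = 1.2333 L/s.
Equation of motion (constant flow): PIP = Vt/C + R·V̇ + PEEP.
R·V̇ = PIP − Vt/C − PEEP = 28.5 − 540/47.0 − 6 = 28.5 − 11.489 − 6 = 11.011 cmH2O.
R = 11.011 / 1.2333 = 8.928 cmH2O·s/L.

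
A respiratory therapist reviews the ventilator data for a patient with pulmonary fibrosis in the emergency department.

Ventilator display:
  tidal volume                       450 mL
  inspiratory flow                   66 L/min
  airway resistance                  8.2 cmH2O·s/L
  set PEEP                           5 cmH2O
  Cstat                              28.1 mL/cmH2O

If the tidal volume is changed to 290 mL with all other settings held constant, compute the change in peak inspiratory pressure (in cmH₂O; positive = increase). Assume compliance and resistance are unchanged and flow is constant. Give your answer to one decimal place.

PIP = Vt/C + R·V̇ + PEEP (constant-flow equation of motion).
Only the elastic term changes: ΔPIP = ΔVt / C = (290 − 450) / 28.1 = -5.694 cmH2O.

-5.7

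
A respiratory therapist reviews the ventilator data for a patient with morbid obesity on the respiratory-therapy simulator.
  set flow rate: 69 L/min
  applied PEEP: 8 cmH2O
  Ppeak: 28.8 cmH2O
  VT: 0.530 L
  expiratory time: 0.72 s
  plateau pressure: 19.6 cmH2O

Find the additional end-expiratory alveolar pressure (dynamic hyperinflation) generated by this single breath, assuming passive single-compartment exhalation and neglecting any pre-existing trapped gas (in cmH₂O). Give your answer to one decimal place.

Flow: 69 L/min ÷ 60 = 1.15 L/s.
R = (PIP − Pplat)/V̇ = (28.8 − 19.6) / 1.15 = 9.2/1.15 = 8.0 cmH2O·s/L.
C = Vt/(Pplat − PEEP) = 530.0 / (19.6 − 8) = 530.0/11.6 = 45.69 mL/cmH2O.
τ = R × C = 8.0 × 0.04569 L/cmH2O = 0.3655 s.
Fraction remaining = e^(−Te/τ) = e^(−0.72/0.3655) = 0.1395; trapped volume = 530.0 × 0.1395 = 73.935 mL.
Additional alveolar pressure from trapping ≈ V_trapped / C = 73.935 / 45.69 = 1.618 cmH2O.

1.6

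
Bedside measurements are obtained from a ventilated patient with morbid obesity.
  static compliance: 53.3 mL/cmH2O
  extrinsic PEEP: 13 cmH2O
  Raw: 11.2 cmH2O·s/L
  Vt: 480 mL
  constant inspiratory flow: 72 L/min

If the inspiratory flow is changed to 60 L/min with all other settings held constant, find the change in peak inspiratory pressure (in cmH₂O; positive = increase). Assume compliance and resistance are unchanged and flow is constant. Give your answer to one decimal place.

Flow: 72 L/min ÷ 60 = 1.2 L/s.
New flow: 60 L/min ÷ 60 = 1 L/s.
PIP = Vt/C + R·V̇ + PEEP (constant-flow equation of motion).
Only the resistive term changes: ΔPIP = R × ΔV̇ = 11.2 × (1 − 1.2) = 11.2 × -0.2 = -2.24 cmH2O.

-2.2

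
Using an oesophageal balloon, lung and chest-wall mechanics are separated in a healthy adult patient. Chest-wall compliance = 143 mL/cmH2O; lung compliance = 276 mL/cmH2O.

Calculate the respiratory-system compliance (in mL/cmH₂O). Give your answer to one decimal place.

94.2

Lung and chest wall are elastances in series: 1/Crs = 1/CL + 1/Ccw.
1/Crs = 1/276 + 1/143 = 0.01062.
Crs = 94.162 mL/cmH2O.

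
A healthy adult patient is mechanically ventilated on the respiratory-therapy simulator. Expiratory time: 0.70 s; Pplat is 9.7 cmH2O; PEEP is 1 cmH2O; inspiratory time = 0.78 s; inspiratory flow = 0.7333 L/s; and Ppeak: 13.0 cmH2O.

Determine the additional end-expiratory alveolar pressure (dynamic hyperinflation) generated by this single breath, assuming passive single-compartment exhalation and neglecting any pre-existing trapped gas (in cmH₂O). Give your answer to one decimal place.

0.8

Vt = flow × Ti = 0.7333 L/s × 0.78 s × 1000 mL/L = 571.97 mL.
R = (PIP − Pplat)/V̇ = (13.0 − 9.7) / 0.7333 = 3.3/0.7333 = 4.5 cmH2O·s/L.
C = Vt/(Pplat − PEEP) = 571.97 / (9.7 − 1) = 571.97/8.7 = 65.744 mL/cmH2O.
τ = R × C = 4.5 × 0.06574 L/cmH2O = 0.2958 s.
Fraction remaining = e^(−Te/τ) = e^(−0.70/0.2958) = 0.09381; trapped volume = 571.97 × 0.09381 = 53.657 mL.
Additional alveolar pressure from trapping ≈ V_trapped / C = 53.657 / 65.744 = 0.8162 cmH2O.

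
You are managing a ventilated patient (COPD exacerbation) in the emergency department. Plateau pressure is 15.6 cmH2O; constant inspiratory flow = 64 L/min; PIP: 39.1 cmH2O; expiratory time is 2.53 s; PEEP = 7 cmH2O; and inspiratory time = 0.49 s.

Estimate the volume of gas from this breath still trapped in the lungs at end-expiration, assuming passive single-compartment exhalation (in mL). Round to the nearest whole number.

Flow: 64 L/min ÷ 60 = 1.0667 L/s.
Vt = flow × Ti = 1.0667 L/s × 0.49 s × 1000 mL/L = 522.68 mL.
R = (PIP − Pplat)/V̇ = (39.1 − 15.6) / 1.0667 = 23.5/1.0667 = 22.031 cmH2O·s/L.
C = Vt/(Pplat − PEEP) = 522.68 / (15.6 − 7) = 522.68/8.6 = 60.777 mL/cmH2O.
τ = R × C = 22.031 × 0.06078 L/cmH2O = 1.339 s.
Fraction remaining = e^(−Te/τ) = e^(−2.53/1.339) = 0.1512.
Trapped volume = 522.68 × 0.1512 = 79.029 mL.

79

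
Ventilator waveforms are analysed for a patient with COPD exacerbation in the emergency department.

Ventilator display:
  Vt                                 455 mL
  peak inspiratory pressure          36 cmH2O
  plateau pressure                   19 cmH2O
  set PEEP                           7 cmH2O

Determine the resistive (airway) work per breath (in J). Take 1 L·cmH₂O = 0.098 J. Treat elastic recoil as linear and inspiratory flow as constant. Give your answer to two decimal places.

0.76

With constant inspiratory flow the resistive pressure is constant at PIP − Pplat = 36 − 19 = 17.0 cmH2O, so resistive work = 17.0 × 0.455 = 7.735 L·cmH2O.
× 0.098 J/(L·cmH2O) → 0.758 J.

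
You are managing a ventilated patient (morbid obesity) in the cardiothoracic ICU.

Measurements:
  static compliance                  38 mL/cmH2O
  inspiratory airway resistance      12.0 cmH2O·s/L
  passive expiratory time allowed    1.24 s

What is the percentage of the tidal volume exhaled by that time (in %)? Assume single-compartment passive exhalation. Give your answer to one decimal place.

93.4

τ = R × C = 12.0 × 38 mL/cmH2O = 12.0 × 0.038 L/cmH2O = 0.456 s.
Passive exhalation: V(t)/V₀ = e^(−t/τ) = e^(−1.24/0.456) = 0.06592.
Fraction exhaled = 1 − 0.06592 = 0.9341 → 93.41%.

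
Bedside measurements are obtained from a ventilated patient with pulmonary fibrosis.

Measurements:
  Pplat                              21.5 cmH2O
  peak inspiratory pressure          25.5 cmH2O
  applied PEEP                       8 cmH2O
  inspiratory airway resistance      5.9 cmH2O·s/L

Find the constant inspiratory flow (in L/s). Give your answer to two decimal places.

flow = (PIP − Pplat) / Raw = 4.0 / 5.9 = 0.678 L/s.

0.68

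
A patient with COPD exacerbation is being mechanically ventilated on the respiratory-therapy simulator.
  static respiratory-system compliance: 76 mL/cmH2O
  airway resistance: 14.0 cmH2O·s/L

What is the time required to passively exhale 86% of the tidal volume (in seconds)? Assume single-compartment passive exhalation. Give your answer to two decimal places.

2.09

τ = R × C = 14.0 × 76 mL/cmH2O = 14.0 × 0.076 L/cmH2O = 1.064 s.
Exhaled fraction f = 1 − e^(−t/τ) → t = −τ·ln(1 − f) = −1.064·ln(0.14) = 2.092 s.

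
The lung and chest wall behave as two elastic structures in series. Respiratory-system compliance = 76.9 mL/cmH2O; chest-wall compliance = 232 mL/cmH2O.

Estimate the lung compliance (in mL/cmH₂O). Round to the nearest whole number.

115

1/CL = 1/Crs − 1/Ccw.
1/CL = 1/76.9 − 1/232 = 0.008694.
CL = 115.02 mL/cmH2O.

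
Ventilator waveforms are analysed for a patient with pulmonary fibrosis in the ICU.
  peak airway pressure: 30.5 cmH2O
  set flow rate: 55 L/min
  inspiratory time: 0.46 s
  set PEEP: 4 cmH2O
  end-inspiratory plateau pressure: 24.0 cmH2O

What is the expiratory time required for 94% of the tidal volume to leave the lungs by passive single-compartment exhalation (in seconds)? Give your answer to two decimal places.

Flow: 55 L/min ÷ 60 = 0.9167 L/s.
Vt = flow × Ti = 0.9167 L/s × 0.46 s × 1000 mL/L = 421.68 mL.
R = (PIP − Pplat)/V̇ = (30.5 − 24.0) / 0.9167 = 6.5/0.9167 = 7.091 cmH2O·s/L.
C = Vt/(Pplat − PEEP) = 421.68 / (24.0 − 4) = 421.68/20.0 = 21.084 mL/cmH2O.
τ = R × C = 7.091 × 0.02108 L/cmH2O = 0.1495 s.
t = −τ·ln(1 − 0.94) = −0.1495·ln(0.06) = 0.4206 s.

0.42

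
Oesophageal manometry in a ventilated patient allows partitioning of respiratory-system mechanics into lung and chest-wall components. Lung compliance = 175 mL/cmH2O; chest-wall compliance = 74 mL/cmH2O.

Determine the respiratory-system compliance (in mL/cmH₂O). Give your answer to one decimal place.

Lung and chest wall are elastances in series: 1/Crs = 1/CL + 1/Ccw.
1/Crs = 1/175 + 1/74 = 0.01923.
Crs = 52.002 mL/cmH2O.

52.0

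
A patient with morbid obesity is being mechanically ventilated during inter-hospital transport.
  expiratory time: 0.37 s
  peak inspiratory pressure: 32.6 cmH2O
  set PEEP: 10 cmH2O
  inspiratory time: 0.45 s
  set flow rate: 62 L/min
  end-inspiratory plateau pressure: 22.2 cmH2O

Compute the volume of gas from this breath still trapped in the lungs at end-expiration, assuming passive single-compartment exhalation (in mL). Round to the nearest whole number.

Flow: 62 L/min ÷ 60 = 1.0333 L/s.
Vt = flow × Ti = 1.0333 L/s × 0.45 s × 1000 mL/L = 464.99 mL.
R = (PIP − Pplat)/V̇ = (32.6 − 22.2) / 1.0333 = 10.4/1.0333 = 10.065 cmH2O·s/L.
C = Vt/(Pplat − PEEP) = 464.99 / (22.2 − 10) = 464.99/12.2 = 38.114 mL/cmH2O.
τ = R × C = 10.065 × 0.03811 L/cmH2O = 0.3836 s.
Fraction remaining = e^(−Te/τ) = e^(−0.37/0.3836) = 0.3812.
Trapped volume = 464.99 × 0.3812 = 177.25 mL.

177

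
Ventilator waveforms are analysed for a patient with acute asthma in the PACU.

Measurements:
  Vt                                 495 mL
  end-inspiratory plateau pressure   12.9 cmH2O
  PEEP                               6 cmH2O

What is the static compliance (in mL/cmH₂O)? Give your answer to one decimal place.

Cstat = Vt / (Pplat − PEEP) = 495 / (12.9 − 6) = 495 / 6.9 = 71.739 mL/cmH2O.

71.7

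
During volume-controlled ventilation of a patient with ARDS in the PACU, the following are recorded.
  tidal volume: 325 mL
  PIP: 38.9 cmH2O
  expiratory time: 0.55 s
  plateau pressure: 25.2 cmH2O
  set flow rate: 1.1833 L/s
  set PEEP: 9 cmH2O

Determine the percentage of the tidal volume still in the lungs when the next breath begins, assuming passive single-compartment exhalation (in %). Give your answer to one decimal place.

9.4

R = (PIP − Pplat)/V̇ = (38.9 − 25.2) / 1.1833 = 13.7/1.1833 = 11.578 cmH2O·s/L.
C = Vt/(Pplat − PEEP) = 325.0 / (25.2 − 9) = 325.0/16.2 = 20.062 mL/cmH2O.
τ = R × C = 11.578 × 0.02006 L/cmH2O = 0.2323 s.
Fraction remaining at end-expiration = e^(−Te/τ) = e^(−0.55/0.2323) = 0.0937 → 9.37%.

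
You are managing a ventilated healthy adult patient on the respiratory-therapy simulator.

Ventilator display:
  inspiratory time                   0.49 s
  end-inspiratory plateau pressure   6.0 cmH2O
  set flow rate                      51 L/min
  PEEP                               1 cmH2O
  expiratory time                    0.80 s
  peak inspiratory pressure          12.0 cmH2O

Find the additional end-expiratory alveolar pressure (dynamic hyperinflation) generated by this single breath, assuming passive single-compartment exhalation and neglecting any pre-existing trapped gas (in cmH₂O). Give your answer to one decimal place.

Flow: 51 L/min ÷ 60 = 0.85 L/s.
Vt = flow × Ti = 0.85 L/s × 0.49 s × 1000 mL/L = 416.5 mL.
R = (PIP − Pplat)/V̇ = (12.0 − 6.0) / 0.85 = 6.0/0.85 = 7.059 cmH2O·s/L.
C = Vt/(Pplat − PEEP) = 416.5 / (6.0 − 1) = 416.5/5.0 = 83.3 mL/cmH2O.
τ = R × C = 7.059 × 0.0833 L/cmH2O = 0.588 s.
Fraction remaining = e^(−Te/τ) = e^(−0.80/0.588) = 0.2565; trapped volume = 416.5 × 0.2565 = 106.83 mL.
Additional alveolar pressure from trapping ≈ V_trapped / C = 106.83 / 83.3 = 1.282 cmH2O.

1.3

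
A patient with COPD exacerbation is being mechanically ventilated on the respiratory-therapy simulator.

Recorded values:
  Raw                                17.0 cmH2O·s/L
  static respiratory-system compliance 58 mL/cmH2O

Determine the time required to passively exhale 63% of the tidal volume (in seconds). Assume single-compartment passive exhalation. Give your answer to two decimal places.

0.98

τ = R × C = 17.0 × 58 mL/cmH2O = 17.0 × 0.058 L/cmH2O = 0.986 s.
Exhaled fraction f = 1 − e^(−t/τ) → t = −τ·ln(1 − f) = −0.986·ln(0.37) = 0.9803 s.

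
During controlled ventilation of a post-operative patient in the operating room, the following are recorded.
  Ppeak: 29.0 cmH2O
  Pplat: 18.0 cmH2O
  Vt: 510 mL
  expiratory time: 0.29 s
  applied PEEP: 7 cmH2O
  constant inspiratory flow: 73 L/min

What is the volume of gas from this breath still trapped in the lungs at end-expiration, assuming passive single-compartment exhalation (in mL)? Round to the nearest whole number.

Flow: 73 L/min ÷ 60 = 1.2167 L/s.
R = (PIP − Pplat)/V̇ = (29.0 − 18.0) / 1.2167 = 11.0/1.2167 = 9.041 cmH2O·s/L.
C = Vt/(Pplat − PEEP) = 510.0 / (18.0 − 7) = 510.0/11.0 = 46.364 mL/cmH2O.
τ = R × C = 9.041 × 0.04636 L/cmH2O = 0.4191 s.
Fraction remaining = e^(−Te/τ) = e^(−0.29/0.4191) = 0.5006.
Trapped volume = 510.0 × 0.5006 = 255.31 mL.

255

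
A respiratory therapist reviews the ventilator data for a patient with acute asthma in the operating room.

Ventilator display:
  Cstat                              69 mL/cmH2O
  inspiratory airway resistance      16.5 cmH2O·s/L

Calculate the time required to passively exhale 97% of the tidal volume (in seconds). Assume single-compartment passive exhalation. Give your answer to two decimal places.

3.99

τ = R × C = 16.5 × 69 mL/cmH2O = 16.5 × 0.069 L/cmH2O = 1.139 s.
Exhaled fraction f = 1 − e^(−t/τ) → t = −τ·ln(1 − f) = −1.139·ln(0.03) = 3.994 s.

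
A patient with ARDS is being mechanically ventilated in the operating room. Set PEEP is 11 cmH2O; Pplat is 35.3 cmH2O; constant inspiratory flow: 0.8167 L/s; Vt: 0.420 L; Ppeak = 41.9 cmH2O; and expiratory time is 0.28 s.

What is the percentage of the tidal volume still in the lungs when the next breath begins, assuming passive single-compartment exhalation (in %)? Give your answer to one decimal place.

13.5

R = (PIP − Pplat)/V̇ = (41.9 − 35.3) / 0.8167 = 6.6/0.8167 = 8.081 cmH2O·s/L.
C = Vt/(Pplat − PEEP) = 420.0 / (35.3 − 11) = 420.0/24.3 = 17.284 mL/cmH2O.
τ = R × C = 8.081 × 0.01728 L/cmH2O = 0.1396 s.
Fraction remaining at end-expiration = e^(−Te/τ) = e^(−0.28/0.1396) = 0.1346 → 13.46%.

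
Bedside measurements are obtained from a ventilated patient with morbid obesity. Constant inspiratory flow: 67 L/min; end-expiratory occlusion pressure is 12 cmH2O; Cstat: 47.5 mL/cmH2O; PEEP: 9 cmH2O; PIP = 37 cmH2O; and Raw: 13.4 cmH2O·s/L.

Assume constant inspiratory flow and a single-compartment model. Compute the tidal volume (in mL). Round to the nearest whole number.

Flow: 67 L/min ÷ 60 = 1.1167 L/s.
Total PEEP = 12 cmH2O (set 9 + intrinsic 3); this is the baseline alveolar pressure.
Equation of motion (constant flow): PIP = Vt/C + R·V̇ + PEEP.
Vt/C = PIP − R·V̇ − PEEP = 37 − 14.964 − 12 = 10.036 cmH2O.
Vt = C × 10.036 = 47.5 × 10.036 = 476.71 mL.

477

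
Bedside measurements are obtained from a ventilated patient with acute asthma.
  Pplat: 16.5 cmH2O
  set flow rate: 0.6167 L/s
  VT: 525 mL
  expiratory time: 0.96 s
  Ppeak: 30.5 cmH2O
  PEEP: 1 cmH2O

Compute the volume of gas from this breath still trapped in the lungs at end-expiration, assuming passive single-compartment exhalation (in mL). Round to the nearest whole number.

R = (PIP − Pplat)/V̇ = (30.5 − 16.5) / 0.6167 = 14.0/0.6167 = 22.701 cmH2O·s/L.
C = Vt/(Pplat − PEEP) = 525.0 / (16.5 − 1) = 525.0/15.5 = 33.871 mL/cmH2O.
τ = R × C = 22.701 × 0.03387 L/cmH2O = 0.7689 s.
Fraction remaining = e^(−Te/τ) = e^(−0.96/0.7689) = 0.2869.
Trapped volume = 525.0 × 0.2869 = 150.62 mL.

151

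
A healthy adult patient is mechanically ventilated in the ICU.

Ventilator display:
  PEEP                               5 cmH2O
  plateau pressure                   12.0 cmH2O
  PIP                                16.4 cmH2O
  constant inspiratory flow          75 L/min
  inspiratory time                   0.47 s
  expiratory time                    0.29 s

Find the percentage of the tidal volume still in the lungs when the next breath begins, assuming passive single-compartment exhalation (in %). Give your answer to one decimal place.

Flow: 75 L/min ÷ 60 = 1.25 L/s.
Vt = flow × Ti = 1.25 L/s × 0.47 s × 1000 mL/L = 587.5 mL.
R = (PIP − Pplat)/V̇ = (16.4 − 12.0) / 1.25 = 4.4/1.25 = 3.52 cmH2O·s/L.
C = Vt/(Pplat − PEEP) = 587.5 / (12.0 − 5) = 587.5/7.0 = 83.929 mL/cmH2O.
τ = R × C = 3.52 × 0.08393 L/cmH2O = 0.2954 s.
Fraction remaining at end-expiration = e^(−Te/τ) = e^(−0.29/0.2954) = 0.3747 → 37.47%.

37.5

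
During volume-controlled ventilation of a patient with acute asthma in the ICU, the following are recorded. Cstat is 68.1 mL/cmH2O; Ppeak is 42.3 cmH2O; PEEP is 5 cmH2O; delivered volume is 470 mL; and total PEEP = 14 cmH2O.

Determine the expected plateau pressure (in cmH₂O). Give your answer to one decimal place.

End-expiratory occlusion gives total PEEP = 14 cmH2O (intrinsic PEEP = 14 − 5 = 9). Use total PEEP for the elastic gradient.
Pplat = PEEPtotal + Vt / Cstat = 14 + 470 / 68.1 = 14 + 6.902 = 20.902 cmH2O.

20.9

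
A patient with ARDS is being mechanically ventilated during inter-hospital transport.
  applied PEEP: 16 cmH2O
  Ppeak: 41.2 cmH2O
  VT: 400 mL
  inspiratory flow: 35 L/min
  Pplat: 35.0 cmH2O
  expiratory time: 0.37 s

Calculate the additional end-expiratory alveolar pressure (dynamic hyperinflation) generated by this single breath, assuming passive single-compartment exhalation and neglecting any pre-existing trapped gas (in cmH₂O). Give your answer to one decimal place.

3.6

Flow: 35 L/min ÷ 60 = 0.5833 L/s.
R = (PIP − Pplat)/V̇ = (41.2 − 35.0) / 0.5833 = 6.2/0.5833 = 10.629 cmH2O·s/L.
C = Vt/(Pplat − PEEP) = 400.0 / (35.0 − 16) = 400.0/19.0 = 21.053 mL/cmH2O.
τ = R × C = 10.629 × 0.02105 L/cmH2O = 0.2237 s.
Fraction remaining = e^(−Te/τ) = e^(−0.37/0.2237) = 0.1913; trapped volume = 400.0 × 0.1913 = 76.52 mL.
Additional alveolar pressure from trapping ≈ V_trapped / C = 76.52 / 21.053 = 3.635 cmH2O.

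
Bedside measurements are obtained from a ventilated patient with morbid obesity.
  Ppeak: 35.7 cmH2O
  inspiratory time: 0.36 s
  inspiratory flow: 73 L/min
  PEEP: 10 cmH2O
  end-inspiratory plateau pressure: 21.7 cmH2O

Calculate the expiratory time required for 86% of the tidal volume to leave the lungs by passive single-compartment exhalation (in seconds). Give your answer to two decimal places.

0.85

Flow: 73 L/min ÷ 60 = 1.2167 L/s.
Vt = flow × Ti = 1.2167 L/s × 0.36 s × 1000 mL/L = 438.01 mL.
R = (PIP − Pplat)/V̇ = (35.7 − 21.7) / 1.2167 = 14.0/1.2167 = 11.507 cmH2O·s/L.
C = Vt/(Pplat − PEEP) = 438.01 / (21.7 − 10) = 438.01/11.7 = 37.437 mL/cmH2O.
τ = R × C = 11.507 × 0.03744 L/cmH2O = 0.4308 s.
t = −τ·ln(1 − 0.86) = −0.4308·ln(0.14) = 0.847 s.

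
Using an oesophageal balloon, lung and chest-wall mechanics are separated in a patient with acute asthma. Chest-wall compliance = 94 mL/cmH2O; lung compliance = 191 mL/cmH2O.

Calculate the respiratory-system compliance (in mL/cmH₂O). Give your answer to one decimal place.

Lung and chest wall are elastances in series: 1/Crs = 1/CL + 1/Ccw.
1/Crs = 1/191 + 1/94 = 0.01587.
Crs = 63.012 mL/cmH2O.

63.0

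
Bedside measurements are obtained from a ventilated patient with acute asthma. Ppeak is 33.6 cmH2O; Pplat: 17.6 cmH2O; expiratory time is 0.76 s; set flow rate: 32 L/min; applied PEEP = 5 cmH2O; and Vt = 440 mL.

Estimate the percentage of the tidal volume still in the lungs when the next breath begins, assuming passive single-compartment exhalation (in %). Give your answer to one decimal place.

48.4

Flow: 32 L/min ÷ 60 = 0.5333 L/s.
R = (PIP − Pplat)/V̇ = (33.6 − 17.6) / 0.5333 = 16.0/0.5333 = 30.002 cmH2O·s/L.
C = Vt/(Pplat − PEEP) = 440.0 / (17.6 − 5) = 440.0/12.6 = 34.921 mL/cmH2O.
τ = R × C = 30.002 × 0.03492 L/cmH2O = 1.048 s.
Fraction remaining at end-expiration = e^(−Te/τ) = e^(−0.76/1.048) = 0.4842 → 48.42%.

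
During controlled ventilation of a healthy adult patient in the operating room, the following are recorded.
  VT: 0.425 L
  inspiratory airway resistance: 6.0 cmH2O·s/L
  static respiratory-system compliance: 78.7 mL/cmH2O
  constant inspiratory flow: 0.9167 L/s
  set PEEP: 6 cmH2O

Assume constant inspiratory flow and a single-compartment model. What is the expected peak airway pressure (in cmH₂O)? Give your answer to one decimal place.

16.9

Equation of motion (constant flow): PIP = Vt/C + R·V̇ + PEEP.
PIP = 425/78.7 + 6.0×0.9167 + 6 = 5.4 + 5.5 + 6 = 16.9 cmH2O.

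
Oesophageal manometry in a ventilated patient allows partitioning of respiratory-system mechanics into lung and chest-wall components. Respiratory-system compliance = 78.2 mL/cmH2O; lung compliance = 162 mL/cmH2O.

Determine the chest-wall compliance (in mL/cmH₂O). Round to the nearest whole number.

1/Ccw = 1/Crs − 1/CL.
1/Ccw = 1/78.2 − 1/162 = 0.006615.
Ccw = 151.17 mL/cmH2O.

151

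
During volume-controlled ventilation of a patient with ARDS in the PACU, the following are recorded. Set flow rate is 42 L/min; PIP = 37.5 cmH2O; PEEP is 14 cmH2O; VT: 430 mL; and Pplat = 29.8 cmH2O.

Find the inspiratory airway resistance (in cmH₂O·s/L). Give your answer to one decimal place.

Flow: 42 L/min ÷ 60 = 0.7 L/s.
Raw = (PIP − Pplat) / flow = (37.5 − 29.8) / 0.7 = 7.7 / 0.7 = 11.0 cmH2O·s/L.

11.0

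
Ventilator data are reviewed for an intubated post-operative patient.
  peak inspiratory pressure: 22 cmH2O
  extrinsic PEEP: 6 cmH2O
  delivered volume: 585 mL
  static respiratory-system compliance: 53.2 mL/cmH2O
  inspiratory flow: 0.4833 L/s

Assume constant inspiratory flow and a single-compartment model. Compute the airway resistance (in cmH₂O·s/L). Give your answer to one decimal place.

Equation of motion (constant flow): PIP = Vt/C + R·V̇ + PEEP.
R·V̇ = PIP − Vt/C − PEEP = 22 − 585/53.2 − 6 = 22 − 10.996 − 6 = 5.004 cmH2O.
R = 5.004 / 0.4833 = 10.354 cmH2O·s/L.

10.4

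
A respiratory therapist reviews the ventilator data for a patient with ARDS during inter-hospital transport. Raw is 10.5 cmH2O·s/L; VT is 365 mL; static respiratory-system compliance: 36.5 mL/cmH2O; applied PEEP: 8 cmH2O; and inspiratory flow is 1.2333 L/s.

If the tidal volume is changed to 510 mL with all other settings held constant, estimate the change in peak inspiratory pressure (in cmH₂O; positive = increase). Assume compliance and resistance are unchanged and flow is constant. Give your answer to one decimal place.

4.0

PIP = Vt/C + R·V̇ + PEEP (constant-flow equation of motion).
Only the elastic term changes: ΔPIP = ΔVt / C = (510 − 365) / 36.5 = 3.973 cmH2O.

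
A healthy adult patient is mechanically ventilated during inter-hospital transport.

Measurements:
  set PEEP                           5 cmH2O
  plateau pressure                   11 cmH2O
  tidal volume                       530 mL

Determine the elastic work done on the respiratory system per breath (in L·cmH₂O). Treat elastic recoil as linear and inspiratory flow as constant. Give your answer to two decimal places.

1.59

Elastic work ≈ ½ × (Pplat − PEEP) × Vt = 0.5 × (11 − 5) × 0.530 L = 0.5 × 6.0 × 0.530 = 1.59 L·cmH2O.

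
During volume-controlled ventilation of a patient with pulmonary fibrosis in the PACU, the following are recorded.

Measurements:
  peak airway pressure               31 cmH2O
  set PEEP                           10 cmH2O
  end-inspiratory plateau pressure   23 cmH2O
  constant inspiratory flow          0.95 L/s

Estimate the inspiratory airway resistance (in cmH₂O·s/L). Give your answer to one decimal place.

8.4

Raw = (PIP − Pplat) / flow = (31 − 23) / 0.95 = 8.0 / 0.95 = 8.421 cmH2O·s/L.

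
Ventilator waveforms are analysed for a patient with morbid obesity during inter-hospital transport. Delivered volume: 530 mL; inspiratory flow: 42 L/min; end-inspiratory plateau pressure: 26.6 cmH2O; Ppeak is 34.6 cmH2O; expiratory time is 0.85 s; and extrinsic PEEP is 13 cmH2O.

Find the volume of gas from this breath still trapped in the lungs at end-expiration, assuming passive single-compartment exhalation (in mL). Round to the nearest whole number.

79

Flow: 42 L/min ÷ 60 = 0.7 L/s.
R = (PIP − Pplat)/V̇ = (34.6 − 26.6) / 0.7 = 8.0/0.7 = 11.429 cmH2O·s/L.
C = Vt/(Pplat − PEEP) = 530.0 / (26.6 − 13) = 530.0/13.6 = 38.971 mL/cmH2O.
τ = R × C = 11.429 × 0.03897 L/cmH2O = 0.4454 s.
Fraction remaining = e^(−Te/τ) = e^(−0.85/0.4454) = 0.1483.
Trapped volume = 530.0 × 0.1483 = 78.599 mL.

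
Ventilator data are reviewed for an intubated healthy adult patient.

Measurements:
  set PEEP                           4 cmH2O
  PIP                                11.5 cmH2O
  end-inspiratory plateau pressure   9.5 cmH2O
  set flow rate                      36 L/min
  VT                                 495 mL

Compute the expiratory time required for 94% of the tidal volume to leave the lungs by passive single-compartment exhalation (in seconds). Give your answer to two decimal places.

0.84

Flow: 36 L/min ÷ 60 = 0.6 L/s.
R = (PIP − Pplat)/V̇ = (11.5 − 9.5) / 0.6 = 2.0/0.6 = 3.333 cmH2O·s/L.
C = Vt/(Pplat − PEEP) = 495.0 / (9.5 − 4) = 495.0/5.5 = 90.0 mL/cmH2O.
τ = R × C = 3.333 × 0.09 L/cmH2O = 0.3 s.
t = −τ·ln(1 − 0.94) = −0.3·ln(0.06) = 0.844 s.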